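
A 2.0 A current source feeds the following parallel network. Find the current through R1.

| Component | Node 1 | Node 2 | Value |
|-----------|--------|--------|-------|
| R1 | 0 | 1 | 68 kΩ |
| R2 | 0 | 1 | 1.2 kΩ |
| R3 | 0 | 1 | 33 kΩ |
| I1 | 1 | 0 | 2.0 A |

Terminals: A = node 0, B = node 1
All resistors sit directly between nodes 0 and 1, so they are in parallel and share one voltage V; the full source current 2 A splits among them.
1/R_par = 1/68000 + 1/1200 + 1/33000 = 0.0008783 S  =>  R_par = 1139 Ω
V = I × R_par = 2 × 1139 = 2277 V
I_R1 = V/R1 = 2277/68000 = 0.03349 A

Final answer: 0.03349 A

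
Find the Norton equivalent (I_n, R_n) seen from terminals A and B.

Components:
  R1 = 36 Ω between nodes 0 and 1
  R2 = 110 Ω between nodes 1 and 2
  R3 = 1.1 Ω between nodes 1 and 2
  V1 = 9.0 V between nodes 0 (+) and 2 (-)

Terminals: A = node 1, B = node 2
Find the Thévenin equivalent first; then I_n = V_th/R_th and R_n = R_th.
Step 1 — V_th is the open-circuit voltage V_A - V_B (nothing connected across the terminals).
Nodal analysis, taking node 2 as the 0 V reference.
Source V1 fixes V_0 = 9 V.
KCL at each unknown node (sum of currents leaving = 0; resistances in Ω):
  Node 1: (V_1 - 9)/36 + (V_1 - 0)/110 + (V_1 - 0)/1.1 = 0
Collecting terms: 0.946 × V_1 = 0.25  =>  V_1 = 0.2643 V
V_th = V_1 - V_2 = 0.2643 - 0 = 0.2643 V
Step 2 — R_th: zero the source — replace V1 by a short circuit (node 2 merges into node 0) — and find the resistance seen between A (node 1) and B (node 0).
Reduce the network between node 1 (A) and node 0 (B) by series/parallel combination:
  Rp1 = R1 ‖ R2 ‖ R3 (parallel, all between nodes 0 and 1) = 1/(1/36 + 1/110 + 1/1.1) = 1.057 Ω
R_th = 1.057 Ω
I_n = V_th/R_th = 0.2643/1.057 = 0.25 A, and R_n = R_th = 1.057 Ω

Final answer: I_n = 0.25 A, R_n = 1.057 Ω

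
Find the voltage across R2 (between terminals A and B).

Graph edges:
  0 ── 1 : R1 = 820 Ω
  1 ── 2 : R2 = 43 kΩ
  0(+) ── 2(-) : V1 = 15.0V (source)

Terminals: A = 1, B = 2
R1 and R2 are in series across V1 (node 0 → node 1 → node 2), and the output A–B is taken across R2, so this is a voltage divider.
Series current: I = V1/(R1 + R2) = 15/(820 + 43000) = 15/43820 = 0.0003423 A
V_R2 = I × R2 = V1 × R2/(R1 + R2) = 15 × 43000/43820 = 14.72 V

Final answer: 14.72 V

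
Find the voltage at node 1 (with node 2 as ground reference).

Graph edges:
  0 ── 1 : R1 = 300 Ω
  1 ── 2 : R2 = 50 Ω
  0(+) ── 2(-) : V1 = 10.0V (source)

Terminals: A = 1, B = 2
Nodal analysis, taking node 2 as the 0 V reference.
Source V1 fixes V_0 = 10 V.
KCL at each unknown node (sum of currents leaving = 0; resistances in Ω):
  Node 1: (V_1 - 10)/300 + (V_1 - 0)/50 = 0
Collecting terms: 0.02333 × V_1 = 0.03333  =>  V_1 = 1.429 V
The requested potential is V_1 = 1.429 V.

Final answer: V_1 = 1.429 V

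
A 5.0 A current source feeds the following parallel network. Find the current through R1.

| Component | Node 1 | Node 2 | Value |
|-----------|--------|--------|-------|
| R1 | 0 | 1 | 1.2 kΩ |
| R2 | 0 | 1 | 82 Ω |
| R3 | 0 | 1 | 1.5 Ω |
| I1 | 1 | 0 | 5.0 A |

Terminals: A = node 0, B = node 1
All resistors sit directly between nodes 0 and 1, so they are in parallel and share one voltage V; the full source current 5 A splits among them.
1/R_par = 1/1200 + 1/82 + 1/1.5 = 0.6797 S  =>  R_par = 1.471 Ω
V = I × R_par = 5 × 1.471 = 7.356 V
I_R1 = V/R1 = 7.356/1200 = 0.00613 A

Final answer: 0.00613 A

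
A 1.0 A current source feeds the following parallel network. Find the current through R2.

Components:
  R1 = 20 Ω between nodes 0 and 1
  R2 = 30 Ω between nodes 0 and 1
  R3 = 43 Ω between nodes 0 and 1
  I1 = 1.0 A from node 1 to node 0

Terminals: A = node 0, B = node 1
All resistors sit directly between nodes 0 and 1, so they are in parallel and share one voltage V; the full source current 1 A splits among them.
1/R_par = 1/20 + 1/30 + 1/43 = 0.1066 S  =>  R_par = 9.382 Ω
V = I × R_par = 1 × 9.382 = 9.382 V
I_R2 = V/R2 = 9.382/30 = 0.3127 A

Final answer: 0.3127 A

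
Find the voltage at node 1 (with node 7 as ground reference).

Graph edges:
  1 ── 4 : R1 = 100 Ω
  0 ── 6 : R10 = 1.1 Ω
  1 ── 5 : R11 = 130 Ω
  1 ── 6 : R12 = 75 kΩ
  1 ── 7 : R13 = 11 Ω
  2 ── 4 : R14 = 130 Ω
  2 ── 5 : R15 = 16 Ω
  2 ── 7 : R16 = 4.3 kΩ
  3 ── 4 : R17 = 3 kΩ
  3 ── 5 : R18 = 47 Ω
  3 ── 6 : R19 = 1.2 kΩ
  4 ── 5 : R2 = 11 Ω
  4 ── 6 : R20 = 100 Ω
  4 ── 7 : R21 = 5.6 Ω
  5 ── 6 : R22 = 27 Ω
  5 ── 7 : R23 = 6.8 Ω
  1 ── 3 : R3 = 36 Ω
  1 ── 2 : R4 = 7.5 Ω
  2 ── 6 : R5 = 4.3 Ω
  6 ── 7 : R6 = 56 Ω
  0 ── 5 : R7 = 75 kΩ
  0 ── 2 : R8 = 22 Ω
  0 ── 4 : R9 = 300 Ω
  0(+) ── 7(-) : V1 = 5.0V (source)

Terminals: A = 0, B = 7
Nodal analysis, taking node 7 as the 0 V reference.
Source V1 fixes V_0 = 5 V.
KCL at each unknown node (sum of currents leaving = 0; resistances in Ω):
  Node 1: (V_1 - V_4)/100 + (V_1 - V_3)/36 + (V_1 - V_2)/7.5 + (V_1 - V_5)/130 + (V_1 - V_6)/75000 + (V_1 - 0)/11 = 0
  Node 2: (V_2 - V_1)/7.5 + (V_2 - V_6)/4.3 + (V_2 - 5)/22 + (V_2 - V_4)/130 + (V_2 - V_5)/16 + (V_2 - 0)/4300 = 0
  Node 3: (V_3 - V_1)/36 + (V_3 - V_4)/3000 + (V_3 - V_5)/47 + (V_3 - V_6)/1200 = 0
  Node 4: (V_4 - V_1)/100 + (V_4 - V_5)/11 + (V_4 - 5)/300 + (V_4 - V_2)/130 + (V_4 - V_3)/3000 + (V_4 - V_6)/100 + (V_4 - 0)/5.6 = 0
  Node 5: (V_5 - V_4)/11 + (V_5 - 5)/75000 + (V_5 - V_1)/130 + (V_5 - V_2)/16 + (V_5 - V_3)/47 + (V_5 - V_6)/27 + (V_5 - 0)/6.8 = 0
  Node 6: (V_6 - V_2)/4.3 + (V_6 - 0)/56 + (V_6 - 5)/1.1 + (V_6 - V_1)/75000 + (V_6 - V_3)/1200 + (V_6 - V_4)/100 + (V_6 - V_5)/27 = 0
Collecting terms (coefficients in siemens):
  0.2697·V_1 - 0.1333·V_2 - 0.02778·V_3 - 0.01·V_4 - 0.007692·V_5 - 0.00001333·V_6 = 0
  0.4818·V_2 - 0.1333·V_1 - 0.007692·V_4 - 0.0625·V_5 - 0.2326·V_6 = 0.2273
  0.05022·V_3 - 0.02778·V_1 - 0.0003333·V_4 - 0.02128·V_5 - 0.0008333·V_6 = 0
  0.3008·V_4 - 0.01·V_1 - 0.007692·V_2 - 0.0003333·V_3 - 0.09091·V_5 - 0.01·V_6 = 0.01667
  0.3665·V_5 - 0.007692·V_1 - 0.0625·V_2 - 0.02128·V_3 - 0.09091·V_4 - 0.03704·V_6 = 0.00006667
  1.207·V_6 - 0.00001333·V_1 - 0.2326·V_2 - 0.0008333·V_3 - 0.01·V_4 - 0.03704·V_5 = 4.545
Solving these 6 simultaneous equations (Gaussian elimination) gives:
  V_1 = 1.888 V, V_2 = 3.331 V, V_3 = 1.693 V, V_4 = 0.7597 V
  V_5 = 1.345 V, V_6 = 4.455 V
The requested potential is V_1 = 1.888 V.

Final answer: V_1 = 1.888 V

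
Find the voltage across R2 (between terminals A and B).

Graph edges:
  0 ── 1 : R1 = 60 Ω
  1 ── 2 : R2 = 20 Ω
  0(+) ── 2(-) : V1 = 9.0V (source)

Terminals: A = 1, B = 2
R1 and R2 are in series across V1 (node 0 → node 1 → node 2), and the output A–B is taken across R2, so this is a voltage divider.
Series current: I = V1/(R1 + R2) = 9/(60 + 20) = 9/80 = 0.1125 A
V_R2 = I × R2 = V1 × R2/(R1 + R2) = 9 × 20/80 = 2.25 V

Final answer: 2.25 V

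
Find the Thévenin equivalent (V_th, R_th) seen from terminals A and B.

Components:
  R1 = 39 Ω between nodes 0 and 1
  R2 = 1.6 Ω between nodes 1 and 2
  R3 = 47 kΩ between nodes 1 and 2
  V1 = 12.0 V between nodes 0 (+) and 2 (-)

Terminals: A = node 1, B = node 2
Step 1 — V_th is the open-circuit voltage V_A - V_B (nothing connected across the terminals).
Nodal analysis, taking node 2 as the 0 V reference.
Source V1 fixes V_0 = 12 V.
KCL at each unknown node (sum of currents leaving = 0; resistances in Ω):
  Node 1: (V_1 - 12)/39 + (V_1 - 0)/1.6 + (V_1 - 0)/47000 = 0
Collecting terms: 0.6507 × V_1 = 0.3077  =>  V_1 = 0.4729 V
V_th = V_1 - V_2 = 0.4729 - 0 = 0.4729 V
Step 2 — R_th: zero the source — replace V1 by a short circuit (node 2 merges into node 0) — and find the resistance seen between A (node 1) and B (node 0).
Reduce the network between node 1 (A) and node 0 (B) by series/parallel combination:
  Rp1 = R1 ‖ R2 ‖ R3 (parallel, all between nodes 0 and 1) = 1/(1/39 + 1/1.6 + 1/47000) = 1.537 Ω
R_th = 1.537 Ω

Final answer: V_th = 0.4729 V, R_th = 1.537 Ω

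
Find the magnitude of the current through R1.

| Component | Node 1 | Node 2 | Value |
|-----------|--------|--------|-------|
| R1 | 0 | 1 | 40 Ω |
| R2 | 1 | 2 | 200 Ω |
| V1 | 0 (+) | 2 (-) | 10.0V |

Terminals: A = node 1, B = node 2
Nodal analysis, taking node 2 as the 0 V reference.
Source V1 fixes V_0 = 10 V.
KCL at each unknown node (sum of currents leaving = 0; resistances in Ω):
  Node 1: (V_1 - 10)/40 + (V_1 - 0)/200 = 0
Collecting terms: 0.03 × V_1 = 0.25  =>  V_1 = 8.333 V
I_R1 = (V_0 - V_1)/R1 = (10 - 8.333)/40 = 0.04167 A
|I_R1| = 0.04167 A

Final answer: |I_R1| = 0.04167 A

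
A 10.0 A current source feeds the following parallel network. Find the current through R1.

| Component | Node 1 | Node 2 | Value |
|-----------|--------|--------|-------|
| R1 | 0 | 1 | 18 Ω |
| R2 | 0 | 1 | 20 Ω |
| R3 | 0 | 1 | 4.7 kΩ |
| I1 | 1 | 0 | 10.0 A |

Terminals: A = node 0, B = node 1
All resistors sit directly between nodes 0 and 1, so they are in parallel and share one voltage V; the full source current 10 A splits among them.
1/R_par = 1/18 + 1/20 + 1/4700 = 0.1058 S  =>  R_par = 9.455 Ω
V = I × R_par = 10 × 9.455 = 94.55 V
I_R1 = V/R1 = 94.55/18 = 5.253 A

Final answer: 5.253 A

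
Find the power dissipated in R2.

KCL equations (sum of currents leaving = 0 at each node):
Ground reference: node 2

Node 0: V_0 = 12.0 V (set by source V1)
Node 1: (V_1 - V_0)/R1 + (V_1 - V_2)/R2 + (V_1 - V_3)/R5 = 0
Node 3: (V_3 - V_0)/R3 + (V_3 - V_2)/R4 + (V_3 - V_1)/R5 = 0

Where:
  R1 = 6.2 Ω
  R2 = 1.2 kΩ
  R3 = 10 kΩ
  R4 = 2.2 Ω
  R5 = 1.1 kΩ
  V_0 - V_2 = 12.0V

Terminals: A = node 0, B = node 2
Nodal analysis, taking node 2 as the 0 V reference.
Source V1 fixes V_0 = 12 V.
KCL at each unknown node (sum of currents leaving = 0; resistances in Ω):
  Node 1: (V_1 - 12)/6.2 + (V_1 - 0)/1200 + (V_1 - V_3)/1100 = 0
  Node 3: (V_3 - 12)/10000 + (V_3 - 0)/2.2 + (V_3 - V_1)/1100 = 0
Collecting terms (coefficients in siemens):
  0.163·V_1 - 0.0009091·V_3 = 1.935
  0.4556·V_3 - 0.0009091·V_1 = 0.0012
Determinant D = (0.163)(0.4556) - (-0.0009091)(-0.0009091) = 0.07427
V_1 = [(1.935)(0.4556) - (-0.0009091)(0.0012)]/D = 11.87 V
V_3 = [(0.163)(0.0012) - (1.935)(-0.0009091)]/D = 0.02633 V
I_R2 = (V_1 - V_2)/R2 = (11.87 - 0)/1200 = 0.009893 A
P_R2 = I_R2² × R2 = (0.009893)² × 1200 = 0.1175 W

Final answer: 0.1175 W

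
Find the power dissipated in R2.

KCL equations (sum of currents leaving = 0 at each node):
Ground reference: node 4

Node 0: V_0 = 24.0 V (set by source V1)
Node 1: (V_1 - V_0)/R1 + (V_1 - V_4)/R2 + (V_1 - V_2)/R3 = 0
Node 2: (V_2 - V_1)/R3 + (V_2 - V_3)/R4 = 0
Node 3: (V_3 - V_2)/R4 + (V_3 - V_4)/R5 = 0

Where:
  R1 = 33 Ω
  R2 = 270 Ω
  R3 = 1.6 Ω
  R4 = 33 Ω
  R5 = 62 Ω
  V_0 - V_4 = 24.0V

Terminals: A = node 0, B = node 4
Nodal analysis, taking node 4 as the 0 V reference.
Source V1 fixes V_0 = 24 V.
KCL at each unknown node (sum of currents leaving = 0; resistances in Ω):
  Node 1: (V_1 - 24)/33 + (V_1 - 0)/270 + (V_1 - V_2)/1.6 = 0
  Node 2: (V_2 - V_1)/1.6 + (V_2 - V_3)/33 = 0
  Node 3: (V_3 - V_2)/33 + (V_3 - 0)/62 = 0
Collecting terms (coefficients in siemens):
  0.659·V_1 - 0.625·V_2 = 0.7273
  0.6553·V_2 - 0.625·V_1 - 0.0303·V_3 = 0
  0.04643·V_3 - 0.0303·V_2 = 0
Solving these 3 simultaneous equations (Gaussian elimination) gives:
  V_1 = 16.4 V, V_2 = 16.12 V, V_3 = 10.52 V
I_R2 = (V_1 - V_4)/R2 = (16.4 - 0)/270 = 0.06072 A
P_R2 = I_R2² × R2 = (0.06072)² × 270 = 0.9956 W

Final answer: 0.9956 W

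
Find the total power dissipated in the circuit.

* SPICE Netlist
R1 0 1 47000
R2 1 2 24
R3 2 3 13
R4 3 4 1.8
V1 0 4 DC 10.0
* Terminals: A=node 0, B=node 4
Nodal analysis, taking node 4 as the 0 V reference.
Source V1 fixes V_0 = 10 V.
KCL at each unknown node (sum of currents leaving = 0; resistances in Ω):
  Node 1: (V_1 - 10)/47000 + (V_1 - V_2)/24 = 0
  Node 2: (V_2 - V_1)/24 + (V_2 - V_3)/13 = 0
  Node 3: (V_3 - V_2)/13 + (V_3 - 0)/1.8 = 0
Collecting terms (coefficients in siemens):
  0.04169·V_1 - 0.04167·V_2 = 0.0002128
  0.1186·V_2 - 0.04167·V_1 - 0.07692·V_3 = 0
  0.6325·V_3 - 0.07692·V_2 = 0
Solving these 3 simultaneous equations (Gaussian elimination) gives:
  V_1 = 0.008249 V, V_2 = 0.003146 V, V_3 = 0.0003827 V
Power in each resistor, P = (ΔV)²/R:
  P_R1 = (10 - 0.008249)²/47000 = 0.002124 W
  P_R2 = (0.008249 - 0.003146)²/24 = 0.000001085 W
  P_R3 = (0.003146 - 0.0003827)²/13 = 0.0000005875 W
  P_R4 = (0.0003827 - 0)²/1.8 = 0.00000008135 W
P_total = P_R1 + P_R2 + P_R3 + P_R4 = 0.002126 W

Final answer: 0.002126 W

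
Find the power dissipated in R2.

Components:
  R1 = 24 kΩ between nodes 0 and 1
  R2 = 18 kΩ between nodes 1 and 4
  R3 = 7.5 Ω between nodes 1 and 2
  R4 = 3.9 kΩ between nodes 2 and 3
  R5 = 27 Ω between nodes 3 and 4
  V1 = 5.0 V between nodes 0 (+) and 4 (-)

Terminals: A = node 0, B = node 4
Nodal analysis, taking node 4 as the 0 V reference.
Source V1 fixes V_0 = 5 V.
KCL at each unknown node (sum of currents leaving = 0; resistances in Ω):
  Node 1: (V_1 - 5)/24000 + (V_1 - 0)/18000 + (V_1 - V_2)/7.5 = 0
  Node 2: (V_2 - V_1)/7.5 + (V_2 - V_3)/3900 = 0
  Node 3: (V_3 - V_2)/3900 + (V_3 - 0)/27 = 0
Collecting terms (coefficients in siemens):
  0.1334·V_1 - 0.1333·V_2 = 0.0002083
  0.1336·V_2 - 0.1333·V_1 - 0.0002564·V_3 = 0
  0.03729·V_3 - 0.0002564·V_2 = 0
Solving these 3 simultaneous equations (Gaussian elimination) gives:
  V_1 = 0.5929 V, V_2 = 0.5918 V, V_3 = 0.004069 V
I_R2 = (V_1 - V_4)/R2 = (0.5929 - 0)/18000 = 0.00003294 A
P_R2 = I_R2² × R2 = (0.00003294)² × 18000 = 0.00001953 W

Final answer: 1.953e-05 W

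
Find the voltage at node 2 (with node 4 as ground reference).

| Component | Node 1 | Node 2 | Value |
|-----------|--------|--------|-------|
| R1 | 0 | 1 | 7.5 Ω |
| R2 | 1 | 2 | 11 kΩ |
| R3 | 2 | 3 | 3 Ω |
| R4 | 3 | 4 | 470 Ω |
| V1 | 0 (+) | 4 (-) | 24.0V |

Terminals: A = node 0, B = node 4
Nodal analysis, taking node 4 as the 0 V reference.
Source V1 fixes V_0 = 24 V.
KCL at each unknown node (sum of currents leaving = 0; resistances in Ω):
  Node 1: (V_1 - 24)/7.5 + (V_1 - V_2)/11000 = 0
  Node 2: (V_2 - V_1)/11000 + (V_2 - V_3)/3 = 0
  Node 3: (V_3 - V_2)/3 + (V_3 - 0)/470 = 0
Collecting terms (coefficients in siemens):
  0.1334·V_1 - 0.00009091·V_2 = 3.2
  0.3334·V_2 - 0.00009091·V_1 - 0.3333·V_3 = 0
  0.3355·V_3 - 0.3333·V_2 = 0
Solving these 3 simultaneous equations (Gaussian elimination) gives:
  V_1 = 23.98 V, V_2 = 0.9888 V, V_3 = 0.9825 V
The requested potential is V_2 = 0.9888 V.

Final answer: V_2 = 0.9888 V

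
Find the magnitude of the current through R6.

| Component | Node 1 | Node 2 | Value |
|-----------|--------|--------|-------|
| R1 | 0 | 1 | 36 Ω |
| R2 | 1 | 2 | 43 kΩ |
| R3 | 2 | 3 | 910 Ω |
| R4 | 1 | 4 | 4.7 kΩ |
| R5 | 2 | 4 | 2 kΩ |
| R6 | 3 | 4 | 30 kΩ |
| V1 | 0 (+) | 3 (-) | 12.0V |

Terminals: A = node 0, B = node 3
Nodal analysis, taking node 3 as the 0 V reference.
Source V1 fixes V_0 = 12 V.
KCL at each unknown node (sum of currents leaving = 0; resistances in Ω):
  Node 1: (V_1 - 12)/36 + (V_1 - V_2)/43000 + (V_1 - V_4)/4700 = 0
  Node 2: (V_2 - V_1)/43000 + (V_2 - 0)/910 + (V_2 - V_4)/2000 = 0
  Node 4: (V_4 - V_1)/4700 + (V_4 - V_2)/2000 + (V_4 - 0)/30000 = 0
Collecting terms (coefficients in siemens):
  0.02801·V_1 - 0.00002326·V_2 - 0.0002128·V_4 = 0.3333
  0.001622·V_2 - 0.00002326·V_1 - 0.0005·V_4 = 0
  0.0007461·V_4 - 0.0002128·V_1 - 0.0005·V_2 = 0
Solving these 3 simultaneous equations (Gaussian elimination) gives:
  V_1 = 11.93 V, V_2 = 1.538 V, V_4 = 4.434 V
I_R6 = (V_3 - V_4)/R6 = (0 - 4.434)/30000 = -0.0001478 A
|I_R6| = 0.0001478 A

Final answer: |I_R6| = 0.0001478 A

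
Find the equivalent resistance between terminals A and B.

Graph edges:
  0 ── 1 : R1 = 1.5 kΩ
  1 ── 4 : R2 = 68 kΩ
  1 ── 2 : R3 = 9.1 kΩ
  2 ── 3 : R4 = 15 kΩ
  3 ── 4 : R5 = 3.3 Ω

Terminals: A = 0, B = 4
Reduce the network between node 0 (A) and node 4 (B) by series/parallel combination:
  Rs1 = R3 + R4 (series, joined only at node 2) = 9100 + 15000 = 24100 Ω
  Rs2 = R5 + Rs1 (series, joined only at node 3) = 3.3 + 24100 = 24100 Ω
  Rp1 = R2 ‖ Rs2 (parallel, both between nodes 1 and 4) = 1/(1/68000 + 1/24100) = 17800 Ω
  Rs3 = R1 + Rp1 (series, joined only at node 1) = 1500 + 17800 = 19300 Ω
R_eq = 19.3 kΩ

Final answer: 19.3 kΩ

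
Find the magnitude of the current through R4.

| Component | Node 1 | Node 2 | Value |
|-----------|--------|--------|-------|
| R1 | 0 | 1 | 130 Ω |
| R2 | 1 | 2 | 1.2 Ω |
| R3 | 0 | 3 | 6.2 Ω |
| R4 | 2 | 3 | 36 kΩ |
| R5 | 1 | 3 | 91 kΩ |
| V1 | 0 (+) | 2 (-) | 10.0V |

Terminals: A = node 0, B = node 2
Nodal analysis, taking node 2 as the 0 V reference.
Source V1 fixes V_0 = 10 V.
KCL at each unknown node (sum of currents leaving = 0; resistances in Ω):
  Node 1: (V_1 - 10)/130 + (V_1 - 0)/1.2 + (V_1 - V_3)/91000 = 0
  Node 3: (V_3 - 10)/6.2 + (V_3 - 0)/36000 + (V_3 - V_1)/91000 = 0
Collecting terms (coefficients in siemens):
  0.841·V_1 - 0.00001099·V_3 = 0.07692
  0.1613·V_3 - 0.00001099·V_1 = 1.613
Determinant D = (0.841)(0.1613) - (-0.00001099)(-0.00001099) = 0.1357
V_1 = [(0.07692)(0.1613) - (-0.00001099)(1.613)]/D = 0.09159 V
V_3 = [(0.841)(1.613) - (0.07692)(-0.00001099)]/D = 9.998 V
I_R4 = (V_2 - V_3)/R4 = (0 - 9.998)/36000 = -0.0002777 A
|I_R4| = 0.0002777 A

Final answer: |I_R4| = 0.0002777 A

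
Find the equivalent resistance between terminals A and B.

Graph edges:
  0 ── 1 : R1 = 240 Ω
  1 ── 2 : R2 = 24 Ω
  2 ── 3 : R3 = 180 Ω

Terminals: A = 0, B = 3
Reduce the network between node 0 (A) and node 3 (B) by series/parallel combination:
  Rs1 = R1 + R2 (series, joined only at node 1) = 240 + 24 = 264 Ω
  Rs2 = R3 + Rs1 (series, joined only at node 2) = 180 + 264 = 444 Ω
R_eq = 444 Ω

Final answer: 444 Ω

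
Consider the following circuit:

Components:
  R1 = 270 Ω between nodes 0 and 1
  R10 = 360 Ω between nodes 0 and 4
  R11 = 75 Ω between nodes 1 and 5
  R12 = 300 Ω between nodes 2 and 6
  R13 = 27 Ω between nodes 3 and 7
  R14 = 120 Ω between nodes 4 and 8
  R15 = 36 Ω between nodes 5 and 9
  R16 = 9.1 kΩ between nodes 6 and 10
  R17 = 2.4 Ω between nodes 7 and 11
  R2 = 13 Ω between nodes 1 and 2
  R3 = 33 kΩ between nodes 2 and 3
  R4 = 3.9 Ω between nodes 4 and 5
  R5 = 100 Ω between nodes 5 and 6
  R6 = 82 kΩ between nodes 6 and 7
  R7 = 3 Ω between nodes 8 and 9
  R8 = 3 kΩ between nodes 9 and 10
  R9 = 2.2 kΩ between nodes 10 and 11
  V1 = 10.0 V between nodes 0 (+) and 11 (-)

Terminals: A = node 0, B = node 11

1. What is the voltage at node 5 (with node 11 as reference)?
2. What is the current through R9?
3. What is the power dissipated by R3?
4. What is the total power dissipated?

Nodal analysis, taking node 11 as the 0 V reference.
Source V1 fixes V_0 = 10 V.
KCL at each unknown node (sum of currents leaving = 0; resistances in Ω):
  Node 1: (V_1 - 10)/270 + (V_1 - V_2)/13 + (V_1 - V_5)/75 = 0
  Node 2: (V_2 - V_1)/13 + (V_2 - V_3)/33000 + (V_2 - V_6)/300 = 0
  Node 3: (V_3 - V_2)/33000 + (V_3 - V_7)/27 = 0
  Node 4: (V_4 - V_5)/3.9 + (V_4 - 10)/360 + (V_4 - V_8)/120 = 0
  Node 5: (V_5 - V_4)/3.9 + (V_5 - V_6)/100 + (V_5 - V_1)/75 + (V_5 - V_9)/36 = 0
  Node 6: (V_6 - V_5)/100 + (V_6 - V_7)/82000 + (V_6 - V_2)/300 + (V_6 - V_10)/9100 = 0
  Node 7: (V_7 - V_6)/82000 + (V_7 - V_3)/27 + (V_7 - 0)/2.4 = 0
  Node 8: (V_8 - V_9)/3 + (V_8 - V_4)/120 = 0
  Node 9: (V_9 - V_8)/3 + (V_9 - V_10)/3000 + (V_9 - V_5)/36 = 0
  Node 10: (V_10 - V_9)/3000 + (V_10 - 0)/2200 + (V_10 - V_6)/9100 = 0
Collecting terms (coefficients in siemens):
  0.09396·V_1 - 0.07692·V_2 - 0.01333·V_5 = 0.03704
  0.08029·V_2 - 0.07692·V_1 - 0.0000303·V_3 - 0.003333·V_6 = 0
  0.03707·V_3 - 0.0000303·V_2 - 0.03704·V_7 = 0
  0.2675·V_4 - 0.2564·V_5 - 0.008333·V_8 = 0.02778
  0.3075·V_5 - 0.01333·V_1 - 0.2564·V_4 - 0.01·V_6 - 0.02778·V_9 = 0
  0.01346·V_6 - 0.003333·V_2 - 0.01·V_5 - 0.0000122·V_7 - 0.0001099·V_10 = 0
  0.4537·V_7 - 0.03704·V_3 - 0.0000122·V_6 = 0
  0.3417·V_8 - 0.008333·V_4 - 0.3333·V_9 = 0
  0.3614·V_9 - 0.02778·V_5 - 0.3333·V_8 - 0.0003333·V_10 = 0
  0.0008978·V_10 - 0.0001099·V_6 - 0.0003333·V_9 = 0
Solving these 10 simultaneous equations (Gaussian elimination) gives:
  V_1 = 9.631 V, V_2 = 9.623 V, V_3 = 0.008845 V, V_4 = 9.575 V
  V_5 = 9.572 V, V_6 = 9.536 V, V_7 = 0.0009783 V, V_8 = 9.529 V
  V_9 = 9.528 V, V_10 = 4.705 V
Part 1:
  Read off the nodal solution: V_5 = 9.572 V
Part 2:
  I_R9 = (V_10 - V_11)/R9 = (4.705 - 0)/2200 = 0.002139 A
  Magnitude: I_R9 = 0.002139 A
Part 3:
  I_R3 = (V_2 - V_3)/R3 = (9.623 - 0.008845)/33000 = 0.0002914 A
  P_R3 = I_R3² × R3 = (0.0002914)² × 33000 = 0.002801 W
Part 4:
  Power in each resistor, P = (ΔV)²/R:
    P_R1 = (10 - 9.631)²/270 = 0.0005042 W
    P_R2 = (9.631 - 9.623)²/13 = 0.000004395 W
    P_R3 = (9.623 - 0.008845)²/33000 = 0.002801 W
    P_R4 = (9.575 - 9.572)²/3.9 = 0.000002473 W
    P_R5 = (9.572 - 9.536)²/100 = 0.00001275 W
    P_R6 = (9.536 - 0.0009783)²/82000 = 0.001109 W
    P_R7 = (9.529 - 9.528)²/3 = 0.0000004413 W
    P_R8 = (9.528 - 4.705)²/3000 = 0.007754 W
    P_R9 = (4.705 - 0)²/2200 = 0.01006 W
    P_R10 = (10 - 9.575)²/360 = 0.0005011 W
    P_R11 = (9.631 - 9.572)²/75 = 0.00004622 W
    P_R12 = (9.623 - 9.536)²/300 = 0.00002525 W
    P_R13 = (0.008845 - 0.0009783)²/27 = 0.000002292 W
    P_R14 = (9.575 - 9.529)²/120 = 0.00001765 W
    P_R15 = (9.572 - 9.528)²/36 = 0.00005395 W
    P_R16 = (9.536 - 4.705)²/9100 = 0.002565 W
    P_R17 = (0.0009783 - 0)²/2.4 = 0.0000003988 W
  P_total = P_R1 + P_R2 + P_R3 + P_R4 + P_R5 + P_R6 + P_R7 + P_R8 + P_R9 + P_R10 + P_R11 + P_R12 + P_R13 + P_R14 + P_R15 + P_R16 + P_R17 = 0.02546 W

Final answers:
1. V_5 = 9.572 V
2. I_R9 = 0.002139 A
3. P_R3 = 0.002801 W
4. P_total = 0.02546 W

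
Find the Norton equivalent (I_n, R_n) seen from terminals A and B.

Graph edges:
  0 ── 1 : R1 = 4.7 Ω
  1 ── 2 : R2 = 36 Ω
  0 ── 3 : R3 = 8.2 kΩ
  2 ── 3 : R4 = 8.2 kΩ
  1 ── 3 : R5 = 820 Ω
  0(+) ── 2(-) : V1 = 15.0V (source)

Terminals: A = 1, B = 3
Find the Thévenin equivalent first; then I_n = V_th/R_th and R_n = R_th.
Step 1 — V_th is the open-circuit voltage V_A - V_B (nothing connected across the terminals).
Nodal analysis, taking node 2 as the 0 V reference.
Source V1 fixes V_0 = 15 V.
KCL at each unknown node (sum of currents leaving = 0; resistances in Ω):
  Node 1: (V_1 - 15)/4.7 + (V_1 - 0)/36 + (V_1 - V_3)/820 = 0
  Node 3: (V_3 - 15)/8200 + (V_3 - 0)/8200 + (V_3 - V_1)/820 = 0
Collecting terms (coefficients in siemens):
  0.2418·V_1 - 0.00122·V_3 = 3.191
  0.001463·V_3 - 0.00122·V_1 = 0.001829
Determinant D = (0.2418)(0.001463) - (-0.00122)(-0.00122) = 0.0003523
V_1 = [(3.191)(0.001463) - (-0.00122)(0.001829)]/D = 13.26 V
V_3 = [(0.2418)(0.001829) - (3.191)(-0.00122)]/D = 12.3 V
V_th = V_1 - V_3 = 13.26 - 12.3 = 0.9605 V
Step 2 — R_th: zero the source — replace V1 by a short circuit (node 2 merges into node 0) — and find the resistance seen between A (node 1) and B (node 3).
Reduce the network between node 1 (A) and node 3 (B) by series/parallel combination:
  Rp1 = R1 ‖ R2 (parallel, both between nodes 0 and 1) = 1/(1/4.7 + 1/36) = 4.157 Ω
  Rp2 = R3 ‖ R4 (parallel, both between nodes 0 and 3) = 1/(1/8200 + 1/8200) = 4100 Ω
  Rs1 = Rp1 + Rp2 (series, joined only at node 0) = 4.157 + 4100 = 4104 Ω
  Rp3 = R5 ‖ Rs1 (parallel, both between nodes 1 and 3) = 1/(1/820 + 1/4104) = 683.4 Ω
R_th = 683.4 Ω
I_n = V_th/R_th = 0.9605/683.4 = 0.001405 A, and R_n = R_th = 683.4 Ω

Final answer: I_n = 0.001405 A, R_n = 683.4 Ω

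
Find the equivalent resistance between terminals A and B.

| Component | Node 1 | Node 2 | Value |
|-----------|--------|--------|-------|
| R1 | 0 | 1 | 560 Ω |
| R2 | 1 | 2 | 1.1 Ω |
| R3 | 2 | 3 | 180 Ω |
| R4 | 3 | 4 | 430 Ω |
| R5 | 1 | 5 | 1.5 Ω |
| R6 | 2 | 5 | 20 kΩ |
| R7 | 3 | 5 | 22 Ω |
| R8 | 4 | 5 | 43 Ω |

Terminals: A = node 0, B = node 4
The network is not a plain series/parallel combination. Inject a 1 A test current into terminal A (node 0) and return it from terminal B (node 4); then R_eq = V_A / (1 A).
Nodal analysis, taking node 4 as the 0 V reference.
Current source I_test pushes 1 A into node 0 and draws it out of node 4.
KCL at each unknown node (sum of currents leaving = 0; resistances in Ω):
  Node 0: (V_0 - V_1)/560 - 1 = 0
  Node 1: (V_1 - V_0)/560 + (V_1 - V_2)/1.1 + (V_1 - V_5)/1.5 = 0
  Node 2: (V_2 - V_1)/1.1 + (V_2 - V_3)/180 + (V_2 - V_5)/20000 = 0
  Node 3: (V_3 - V_2)/180 + (V_3 - 0)/430 + (V_3 - V_5)/22 = 0
  Node 5: (V_5 - V_1)/1.5 + (V_5 - V_2)/20000 + (V_5 - V_3)/22 + (V_5 - 0)/43 = 0
Collecting terms (coefficients in siemens):
  0.001786·V_0 - 0.001786·V_1 = 1
  1.578·V_1 - 0.001786·V_0 - 0.9091·V_2 - 0.6667·V_5 = 0
  0.9147·V_2 - 0.9091·V_1 - 0.005556·V_3 - 0.00005·V_5 = 0
  0.05334·V_3 - 0.005556·V_2 - 0.04545·V_5 = 0
  0.7354·V_5 - 0.6667·V_1 - 0.00005·V_2 - 0.04545·V_3 = 0
Solving these 5 simultaneous equations (Gaussian elimination) gives:
  V_0 = 600.7 V, V_1 = 40.71 V, V_2 = 40.69 V, V_3 = 37.67 V
  V_5 = 39.23 V
R_eq = V_0 / 1 A = 600.7 Ω

Final answer: 600.7 Ω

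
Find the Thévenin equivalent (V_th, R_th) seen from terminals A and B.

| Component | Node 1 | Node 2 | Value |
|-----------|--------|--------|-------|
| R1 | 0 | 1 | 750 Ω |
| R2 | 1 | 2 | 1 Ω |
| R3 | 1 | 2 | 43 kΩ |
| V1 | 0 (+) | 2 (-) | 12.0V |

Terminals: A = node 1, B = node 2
Step 1 — V_th is the open-circuit voltage V_A - V_B (nothing connected across the terminals).
Nodal analysis, taking node 2 as the 0 V reference.
Source V1 fixes V_0 = 12 V.
KCL at each unknown node (sum of currents leaving = 0; resistances in Ω):
  Node 1: (V_1 - 12)/750 + (V_1 - 0)/1 + (V_1 - 0)/43000 = 0
Collecting terms: 1.001 × V_1 = 0.016  =>  V_1 = 0.01598 V
V_th = V_1 - V_2 = 0.01598 - 0 = 0.01598 V
Step 2 — R_th: zero the source — replace V1 by a short circuit (node 2 merges into node 0) — and find the resistance seen between A (node 1) and B (node 0).
Reduce the network between node 1 (A) and node 0 (B) by series/parallel combination:
  Rp1 = R1 ‖ R2 ‖ R3 (parallel, all between nodes 0 and 1) = 1/(1/750 + 1/1 + 1/43000) = 0.9986 Ω
R_th = 0.9986 Ω

Final answer: V_th = 0.01598 V, R_th = 0.9986 Ω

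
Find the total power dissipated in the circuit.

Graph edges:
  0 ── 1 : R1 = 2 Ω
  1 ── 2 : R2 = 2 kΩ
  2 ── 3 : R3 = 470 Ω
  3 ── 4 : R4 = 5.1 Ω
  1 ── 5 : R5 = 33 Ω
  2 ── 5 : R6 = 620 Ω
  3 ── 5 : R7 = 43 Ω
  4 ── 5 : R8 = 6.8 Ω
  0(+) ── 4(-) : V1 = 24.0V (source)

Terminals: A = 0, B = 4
Nodal analysis, taking node 4 as the 0 V reference.
Source V1 fixes V_0 = 24 V.
KCL at each unknown node (sum of currents leaving = 0; resistances in Ω):
  Node 1: (V_1 - 24)/2 + (V_1 - V_2)/2000 + (V_1 - V_5)/33 = 0
  Node 2: (V_2 - V_1)/2000 + (V_2 - V_3)/470 + (V_2 - V_5)/620 = 0
  Node 3: (V_3 - V_2)/470 + (V_3 - 0)/5.1 + (V_3 - V_5)/43 = 0
  Node 5: (V_5 - V_1)/33 + (V_5 - V_2)/620 + (V_5 - V_3)/43 + (V_5 - 0)/6.8 = 0
Collecting terms (coefficients in siemens):
  0.5308·V_1 - 0.0005·V_2 - 0.0303·V_5 = 12
  0.004241·V_2 - 0.0005·V_1 - 0.002128·V_3 - 0.001613·V_5 = 0
  0.2215·V_3 - 0.002128·V_2 - 0.02326·V_5 = 0
  0.2022·V_5 - 0.0303·V_1 - 0.001613·V_2 - 0.02326·V_3 = 0
Solving these 4 simultaneous equations (Gaussian elimination) gives:
  V_1 = 22.81 V, V_2 = 4.225 V, V_3 = 0.408 V, V_5 = 3.499 V
Power in each resistor, P = (ΔV)²/R:
  P_R1 = (24 - 22.81)²/2 = 0.7069 W
  P_R2 = (22.81 - 4.225)²/2000 = 0.1727 W
  P_R3 = (4.225 - 0.408)²/470 = 0.031 W
  P_R4 = (0.408 - 0)²/5.1 = 0.03264 W
  P_R5 = (22.81 - 3.499)²/33 = 11.3 W
  P_R6 = (4.225 - 3.499)²/620 = 0.000851 W
  P_R7 = (0.408 - 3.499)²/43 = 0.2222 W
  P_R8 = (0 - 3.499)²/6.8 = 1.8 W
P_total = P_R1 + P_R2 + P_R3 + P_R4 + P_R5 + P_R6 + P_R7 + P_R8 = 14.27 W

Final answer: 14.27 W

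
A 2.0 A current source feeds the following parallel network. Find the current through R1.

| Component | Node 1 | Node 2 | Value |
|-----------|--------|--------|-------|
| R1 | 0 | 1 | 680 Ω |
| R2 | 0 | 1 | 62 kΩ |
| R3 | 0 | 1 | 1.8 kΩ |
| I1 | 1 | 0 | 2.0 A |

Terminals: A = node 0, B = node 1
All resistors sit directly between nodes 0 and 1, so they are in parallel and share one voltage V; the full source current 2 A splits among them.
1/R_par = 1/680 + 1/62000 + 1/1800 = 0.002042 S  =>  R_par = 489.7 Ω
V = I × R_par = 2 × 489.7 = 979.3 V
I_R1 = V/R1 = 979.3/680 = 1.44 A

Final answer: 1.44 A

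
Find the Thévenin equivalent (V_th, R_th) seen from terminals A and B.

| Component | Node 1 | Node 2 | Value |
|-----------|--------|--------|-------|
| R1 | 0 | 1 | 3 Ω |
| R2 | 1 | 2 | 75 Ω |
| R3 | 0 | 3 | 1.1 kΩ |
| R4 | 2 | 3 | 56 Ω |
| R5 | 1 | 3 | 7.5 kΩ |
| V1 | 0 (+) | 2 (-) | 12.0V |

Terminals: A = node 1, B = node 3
Step 1 — V_th is the open-circuit voltage V_A - V_B (nothing connected across the terminals).
Nodal analysis, taking node 2 as the 0 V reference.
Source V1 fixes V_0 = 12 V.
KCL at each unknown node (sum of currents leaving = 0; resistances in Ω):
  Node 1: (V_1 - 12)/3 + (V_1 - 0)/75 + (V_1 - V_3)/7500 = 0
  Node 3: (V_3 - 12)/1100 + (V_3 - 0)/56 + (V_3 - V_1)/7500 = 0
Collecting terms (coefficients in siemens):
  0.3468·V_1 - 0.0001333·V_3 = 4
  0.0189·V_3 - 0.0001333·V_1 = 0.01091
Determinant D = (0.3468)(0.0189) - (-0.0001333)(-0.0001333) = 0.006554
V_1 = [(4)(0.0189) - (-0.0001333)(0.01091)]/D = 11.53 V
V_3 = [(0.3468)(0.01091) - (4)(-0.0001333)]/D = 0.6586 V
V_th = V_1 - V_3 = 11.53 - 0.6586 = 10.88 V
Step 2 — R_th: zero the source — replace V1 by a short circuit (node 2 merges into node 0) — and find the resistance seen between A (node 1) and B (node 3).
Reduce the network between node 1 (A) and node 3 (B) by series/parallel combination:
  Rp1 = R1 ‖ R2 (parallel, both between nodes 0 and 1) = 1/(1/3 + 1/75) = 2.885 Ω
  Rp2 = R3 ‖ R4 (parallel, both between nodes 0 and 3) = 1/(1/1100 + 1/56) = 53.29 Ω
  Rs1 = Rp1 + Rp2 (series, joined only at node 0) = 2.885 + 53.29 = 56.17 Ω
  Rp3 = R5 ‖ Rs1 (parallel, both between nodes 1 and 3) = 1/(1/7500 + 1/56.17) = 55.75 Ω
R_th = 55.75 Ω

Final answer: V_th = 10.88 V, R_th = 55.75 Ω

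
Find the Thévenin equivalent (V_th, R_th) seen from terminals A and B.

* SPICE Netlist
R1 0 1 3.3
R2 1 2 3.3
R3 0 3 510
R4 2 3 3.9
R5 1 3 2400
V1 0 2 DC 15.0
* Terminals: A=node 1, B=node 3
Step 1 — V_th is the open-circuit voltage V_A - V_B (nothing connected across the terminals).
Nodal analysis, taking node 2 as the 0 V reference.
Source V1 fixes V_0 = 15 V.
KCL at each unknown node (sum of currents leaving = 0; resistances in Ω):
  Node 1: (V_1 - 15)/3.3 + (V_1 - 0)/3.3 + (V_1 - V_3)/2400 = 0
  Node 3: (V_3 - 15)/510 + (V_3 - 0)/3.9 + (V_3 - V_1)/2400 = 0
Collecting terms (coefficients in siemens):
  0.6065·V_1 - 0.0004167·V_3 = 4.545
  0.2588·V_3 - 0.0004167·V_1 = 0.02941
Determinant D = (0.6065)(0.2588) - (-0.0004167)(-0.0004167) = 0.1569
V_1 = [(4.545)(0.2588) - (-0.0004167)(0.02941)]/D = 7.495 V
V_3 = [(0.6065)(0.02941) - (4.545)(-0.0004167)]/D = 0.1257 V
V_th = V_1 - V_3 = 7.495 - 0.1257 = 7.369 V
Step 2 — R_th: zero the source — replace V1 by a short circuit (node 2 merges into node 0) — and find the resistance seen between A (node 1) and B (node 3).
Reduce the network between node 1 (A) and node 3 (B) by series/parallel combination:
  Rp1 = R1 ‖ R2 (parallel, both between nodes 0 and 1) = 1/(1/3.3 + 1/3.3) = 1.65 Ω
  Rp2 = R3 ‖ R4 (parallel, both between nodes 0 and 3) = 1/(1/510 + 1/3.9) = 3.87 Ω
  Rs1 = Rp1 + Rp2 (series, joined only at node 0) = 1.65 + 3.87 = 5.52 Ω
  Rp3 = R5 ‖ Rs1 (parallel, both between nodes 1 and 3) = 1/(1/2400 + 1/5.52) = 5.508 Ω
R_th = 5.508 Ω

Final answer: V_th = 7.369 V, R_th = 5.508 Ω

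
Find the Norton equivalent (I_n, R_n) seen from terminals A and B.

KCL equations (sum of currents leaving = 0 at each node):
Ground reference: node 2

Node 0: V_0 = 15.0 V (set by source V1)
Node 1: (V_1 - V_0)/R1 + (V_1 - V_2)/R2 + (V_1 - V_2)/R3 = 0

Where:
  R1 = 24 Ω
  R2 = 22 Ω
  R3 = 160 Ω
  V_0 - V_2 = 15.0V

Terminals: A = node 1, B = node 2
Find the Thévenin equivalent first; then I_n = V_th/R_th and R_n = R_th.
Step 1 — V_th is the open-circuit voltage V_A - V_B (nothing connected across the terminals).
Nodal analysis, taking node 2 as the 0 V reference.
Source V1 fixes V_0 = 15 V.
KCL at each unknown node (sum of currents leaving = 0; resistances in Ω):
  Node 1: (V_1 - 15)/24 + (V_1 - 0)/22 + (V_1 - 0)/160 = 0
Collecting terms: 0.09337 × V_1 = 0.625  =>  V_1 = 6.694 V
V_th = V_1 - V_2 = 6.694 - 0 = 6.694 V
Step 2 — R_th: zero the source — replace V1 by a short circuit (node 2 merges into node 0) — and find the resistance seen between A (node 1) and B (node 0).
Reduce the network between node 1 (A) and node 0 (B) by series/parallel combination:
  Rp1 = R1 ‖ R2 ‖ R3 (parallel, all between nodes 0 and 1) = 1/(1/24 + 1/22 + 1/160) = 10.71 Ω
R_th = 10.71 Ω
I_n = V_th/R_th = 6.694/10.71 = 0.625 A, and R_n = R_th = 10.71 Ω

Final answer: I_n = 0.625 A, R_n = 10.71 Ω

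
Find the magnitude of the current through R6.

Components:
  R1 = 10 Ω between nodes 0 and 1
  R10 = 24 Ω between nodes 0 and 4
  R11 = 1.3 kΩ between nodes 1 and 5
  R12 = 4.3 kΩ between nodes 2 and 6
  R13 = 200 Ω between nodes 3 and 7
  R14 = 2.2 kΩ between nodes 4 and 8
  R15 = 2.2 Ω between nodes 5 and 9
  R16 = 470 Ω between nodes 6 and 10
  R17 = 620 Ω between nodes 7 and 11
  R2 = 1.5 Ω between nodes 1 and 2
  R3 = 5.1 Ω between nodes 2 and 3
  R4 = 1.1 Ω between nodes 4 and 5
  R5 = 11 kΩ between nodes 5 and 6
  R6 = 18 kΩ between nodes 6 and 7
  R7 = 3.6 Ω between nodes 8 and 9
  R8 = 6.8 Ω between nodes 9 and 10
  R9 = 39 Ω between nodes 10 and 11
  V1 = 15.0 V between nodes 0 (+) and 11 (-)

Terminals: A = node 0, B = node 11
Nodal analysis, taking node 11 as the 0 V reference.
Source V1 fixes V_0 = 15 V.
KCL at each unknown node (sum of currents leaving = 0; resistances in Ω):
  Node 1: (V_1 - 15)/10 + (V_1 - V_2)/1.5 + (V_1 - V_5)/1300 = 0
  Node 2: (V_2 - V_1)/1.5 + (V_2 - V_3)/5.1 + (V_2 - V_6)/4300 = 0
  Node 3: (V_3 - V_2)/5.1 + (V_3 - V_7)/200 = 0
  Node 4: (V_4 - V_5)/1.1 + (V_4 - 15)/24 + (V_4 - V_8)/2200 = 0
  Node 5: (V_5 - V_4)/1.1 + (V_5 - V_6)/11000 + (V_5 - V_1)/1300 + (V_5 - V_9)/2.2 = 0
  Node 6: (V_6 - V_5)/11000 + (V_6 - V_7)/18000 + (V_6 - V_2)/4300 + (V_6 - V_10)/470 = 0
  Node 7: (V_7 - V_6)/18000 + (V_7 - V_3)/200 + (V_7 - 0)/620 = 0
  Node 8: (V_8 - V_9)/3.6 + (V_8 - V_4)/2200 = 0
  Node 9: (V_9 - V_8)/3.6 + (V_9 - V_10)/6.8 + (V_9 - V_5)/2.2 = 0
  Node 10: (V_10 - V_9)/6.8 + (V_10 - 0)/39 + (V_10 - V_6)/470 = 0
Collecting terms (coefficients in siemens):
  0.7674·V_1 - 0.6667·V_2 - 0.0007692·V_5 = 1.5
  0.863·V_2 - 0.6667·V_1 - 0.1961·V_3 - 0.0002326·V_6 = 0
  0.2011·V_3 - 0.1961·V_2 - 0.005·V_7 = 0
  0.9512·V_4 - 0.9091·V_5 - 0.0004545·V_8 = 0.625
  1.364·V_5 - 0.0007692·V_1 - 0.9091·V_4 - 0.00009091·V_6 - 0.4545·V_9 = 0
  0.002507·V_6 - 0.0002326·V_2 - 0.00009091·V_5 - 0.00005556·V_7 - 0.002128·V_10 = 0
  0.006668·V_7 - 0.005·V_3 - 0.00005556·V_6 = 0
  0.2782·V_8 - 0.0004545·V_4 - 0.2778·V_9 = 0
  0.8794·V_9 - 0.4545·V_5 - 0.2778·V_8 - 0.1471·V_10 = 0
  0.1748·V_10 - 0.002128·V_6 - 0.1471·V_9 = 0
Solving these 10 simultaneous equations (Gaussian elimination) gives:
  V_1 = 14.77 V, V_2 = 14.74 V, V_3 = 14.65 V, V_4 = 10.15 V
  V_5 = 9.931 V, V_6 = 8.832 V, V_7 = 11.06 V, V_8 = 9.48 V
  V_9 = 9.479 V, V_10 = 8.081 V
I_R6 = (V_6 - V_7)/R6 = (8.832 - 11.06)/18000 = -0.0001236 A
|I_R6| = 0.0001236 A

Final answer: |I_R6| = 0.0001236 A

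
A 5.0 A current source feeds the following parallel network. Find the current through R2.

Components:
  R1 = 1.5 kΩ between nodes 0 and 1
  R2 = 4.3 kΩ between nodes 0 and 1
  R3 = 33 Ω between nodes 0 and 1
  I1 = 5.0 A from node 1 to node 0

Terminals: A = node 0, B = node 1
All resistors sit directly between nodes 0 and 1, so they are in parallel and share one voltage V; the full source current 5 A splits among them.
1/R_par = 1/1500 + 1/4300 + 1/33 = 0.0312 S  =>  R_par = 32.05 Ω
V = I × R_par = 5 × 32.05 = 160.2 V
I_R2 = V/R2 = 160.2/4300 = 0.03727 A

Final answer: 0.03727 A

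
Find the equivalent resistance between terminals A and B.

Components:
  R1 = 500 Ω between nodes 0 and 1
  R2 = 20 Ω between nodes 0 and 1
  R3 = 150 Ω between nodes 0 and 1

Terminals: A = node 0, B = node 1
Reduce the network between node 0 (A) and node 1 (B) by series/parallel combination:
  Rp1 = R1 ‖ R2 ‖ R3 (parallel, all between nodes 0 and 1) = 1/(1/500 + 1/20 + 1/150) = 17.05 Ω
R_eq = 17.05 Ω

Final answer: 17.05 Ω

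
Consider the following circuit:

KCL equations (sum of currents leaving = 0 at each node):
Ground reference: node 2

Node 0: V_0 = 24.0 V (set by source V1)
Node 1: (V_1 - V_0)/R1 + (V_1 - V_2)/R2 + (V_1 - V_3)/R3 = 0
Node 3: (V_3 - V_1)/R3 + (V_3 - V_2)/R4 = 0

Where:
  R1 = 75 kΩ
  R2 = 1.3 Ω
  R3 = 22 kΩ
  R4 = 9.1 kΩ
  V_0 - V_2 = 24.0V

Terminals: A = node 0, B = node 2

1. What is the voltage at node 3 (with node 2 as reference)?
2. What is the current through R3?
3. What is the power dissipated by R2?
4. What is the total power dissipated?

Nodal analysis, taking node 2 as the 0 V reference.
Source V1 fixes V_0 = 24 V.
KCL at each unknown node (sum of currents leaving = 0; resistances in Ω):
  Node 1: (V_1 - 24)/75000 + (V_1 - 0)/1.3 + (V_1 - V_3)/22000 = 0
  Node 3: (V_3 - V_1)/22000 + (V_3 - 0)/9100 = 0
Collecting terms (coefficients in siemens):
  0.7693·V_1 - 0.00004545·V_3 = 0.00032
  0.0001553·V_3 - 0.00004545·V_1 = 0
Determinant D = (0.7693)(0.0001553) - (-0.00004545)(-0.00004545) = 0.0001195
V_1 = [(0.00032)(0.0001553) - (-0.00004545)(0)]/D = 0.000416 V
V_3 = [(0.7693)(0) - (0.00032)(-0.00004545)]/D = 0.0001217 V
Part 1:
  Read off the nodal solution: V_3 = 0.0001217 V
Part 2:
  I_R3 = (V_1 - V_3)/R3 = (0.000416 - 0.0001217)/22000 = 0.00000001338 A
  Magnitude: I_R3 = 0.00000001338 A
Part 3:
  I_R2 = (V_1 - V_2)/R2 = (0.000416 - 0)/1.3 = 0.00032 A
  P_R2 = I_R2² × R2 = (0.00032)² × 1.3 = 0.0000001331 W
Part 4:
  Power in each resistor, P = (ΔV)²/R:
    P_R1 = (24 - 0.000416)²/75000 = 0.00768 W
    P_R2 = (0.000416 - 0)²/1.3 = 0.0000001331 W
    P_R3 = (0.000416 - 0.0001217)²/22000 = 0.000000000003936 W
    P_R4 = (0 - 0.0001217)²/9100 = 0.000000000001628 W
  P_total = P_R1 + P_R2 + P_R3 + P_R4 = 0.00768 W

Final answers:
1. V_3 = 0.0001217 V
2. I_R3 = 1.338e-08 A
3. P_R2 = 1.331e-07 W
4. P_total = 0.00768 W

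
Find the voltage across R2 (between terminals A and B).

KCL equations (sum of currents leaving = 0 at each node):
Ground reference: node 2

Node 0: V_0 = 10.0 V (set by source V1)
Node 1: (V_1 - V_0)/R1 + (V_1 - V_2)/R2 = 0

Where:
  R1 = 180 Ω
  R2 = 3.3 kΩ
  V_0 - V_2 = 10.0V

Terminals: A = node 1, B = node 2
R1 and R2 are in series across V1 (node 0 → node 1 → node 2), and the output A–B is taken across R2, so this is a voltage divider.
Series current: I = V1/(R1 + R2) = 10/(180 + 3300) = 10/3480 = 0.002874 A
V_R2 = I × R2 = V1 × R2/(R1 + R2) = 10 × 3300/3480 = 9.483 V

Final answer: 9.483 V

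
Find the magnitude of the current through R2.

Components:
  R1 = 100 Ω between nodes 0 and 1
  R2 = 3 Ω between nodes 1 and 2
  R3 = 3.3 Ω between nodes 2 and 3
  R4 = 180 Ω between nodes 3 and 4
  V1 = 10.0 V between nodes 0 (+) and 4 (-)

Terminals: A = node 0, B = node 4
Nodal analysis, taking node 4 as the 0 V reference.
Source V1 fixes V_0 = 10 V.
KCL at each unknown node (sum of currents leaving = 0; resistances in Ω):
  Node 1: (V_1 - 10)/100 + (V_1 - V_2)/3 = 0
  Node 2: (V_2 - V_1)/3 + (V_2 - V_3)/3.3 = 0
  Node 3: (V_3 - V_2)/3.3 + (V_3 - 0)/180 = 0
Collecting terms (coefficients in siemens):
  0.3433·V_1 - 0.3333·V_2 = 0.1
  0.6364·V_2 - 0.3333·V_1 - 0.303·V_3 = 0
  0.3086·V_3 - 0.303·V_2 = 0
Solving these 3 simultaneous equations (Gaussian elimination) gives:
  V_1 = 6.507 V, V_2 = 6.402 V, V_3 = 6.287 V
I_R2 = (V_1 - V_2)/R2 = (6.507 - 6.402)/3 = 0.03493 A
|I_R2| = 0.03493 A

Final answer: |I_R2| = 0.03493 A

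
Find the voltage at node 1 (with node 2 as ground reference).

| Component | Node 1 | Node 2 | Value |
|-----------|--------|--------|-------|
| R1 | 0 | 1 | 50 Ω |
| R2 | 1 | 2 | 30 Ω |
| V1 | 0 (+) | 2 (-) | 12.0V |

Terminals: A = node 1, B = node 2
Nodal analysis, taking node 2 as the 0 V reference.
Source V1 fixes V_0 = 12 V.
KCL at each unknown node (sum of currents leaving = 0; resistances in Ω):
  Node 1: (V_1 - 12)/50 + (V_1 - 0)/30 = 0
Collecting terms: 0.05333 × V_1 = 0.24  =>  V_1 = 4.5 V
The requested potential is V_1 = 4.5 V.

Final answer: V_1 = 4.5 V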